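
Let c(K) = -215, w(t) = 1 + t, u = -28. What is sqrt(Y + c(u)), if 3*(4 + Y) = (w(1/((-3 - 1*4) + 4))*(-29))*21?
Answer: I*sqrt(3189)/3 ≈ 18.824*I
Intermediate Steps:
Y = -418/3 (Y = -4 + (((1 + 1/((-3 - 1*4) + 4))*(-29))*21)/3 = -4 + (((1 + 1/((-3 - 4) + 4))*(-29))*21)/3 = -4 + (((1 + 1/(-7 + 4))*(-29))*21)/3 = -4 + (((1 + 1/(-3))*(-29))*21)/3 = -4 + (((1 - 1/3)*(-29))*21)/3 = -4 + (((2/3)*(-29))*21)/3 = -4 + (-58/3*21)/3 = -4 + (1/3)*(-406) = -4 - 406/3 = -418/3 ≈ -139.33)
sqrt(Y + c(u)) = sqrt(-418/3 - 215) = sqrt(-1063/3) = I*sqrt(3189)/3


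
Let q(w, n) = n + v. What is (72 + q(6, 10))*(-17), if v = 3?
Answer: -1445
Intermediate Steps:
q(w, n) = 3 + n (q(w, n) = n + 3 = 3 + n)
(72 + q(6, 10))*(-17) = (72 + (3 + 10))*(-17) = (72 + 13)*(-17) = 85*(-17) = -1445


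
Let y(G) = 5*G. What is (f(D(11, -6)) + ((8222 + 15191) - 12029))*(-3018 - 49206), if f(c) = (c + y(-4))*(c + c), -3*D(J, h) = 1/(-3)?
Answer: -16045754368/27 ≈ -5.9429e+8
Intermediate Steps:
D(J, h) = 1/9 (D(J, h) = -1/3/(-3) = -1/3*(-1/3) = 1/9)
f(c) = 2*c*(-20 + c) (f(c) = (c + 5*(-4))*(c + c) = (c - 20)*(2*c) = (-20 + c)*(2*c) = 2*c*(-20 + c))
(f(D(11, -6)) + ((8222 + 15191) - 12029))*(-3018 - 49206) = (2*(1/9)*(-20 + 1/9) + ((8222 + 15191) - 12029))*(-3018 - 49206) = (2*(1/9)*(-179/9) + (23413 - 12029))*(-52224) = (-358/81 + 11384)*(-52224) = (921746/81)*(-52224) = -16045754368/27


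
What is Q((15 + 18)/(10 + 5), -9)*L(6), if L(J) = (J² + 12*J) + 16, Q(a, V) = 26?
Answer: 3224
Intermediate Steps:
L(J) = 16 + J² + 12*J
Q((15 + 18)/(10 + 5), -9)*L(6) = 26*(16 + 6² + 12*6) = 26*(16 + 36 + 72) = 26*124 = 3224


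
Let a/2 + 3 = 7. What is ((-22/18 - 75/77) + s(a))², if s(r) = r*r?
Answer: 1834408900/480249 ≈ 3819.7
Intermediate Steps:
a = 8 (a = -6 + 2*7 = -6 + 14 = 8)
s(r) = r²
((-22/18 - 75/77) + s(a))² = ((-22/18 - 75/77) + 8²)² = ((-22*1/18 - 75*1/77) + 64)² = ((-11/9 - 75/77) + 64)² = (-1522/693 + 64)² = (42830/693)² = 1834408900/480249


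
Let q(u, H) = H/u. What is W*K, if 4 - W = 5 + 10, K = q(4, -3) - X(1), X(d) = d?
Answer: 77/4 ≈ 19.250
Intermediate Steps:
K = -7/4 (K = -3/4 - 1*1 = -3*1/4 - 1 = -3/4 - 1 = -7/4 ≈ -1.7500)
W = -11 (W = 4 - (5 + 10) = 4 - 1*15 = 4 - 15 = -11)
W*K = -11*(-7/4) = 77/4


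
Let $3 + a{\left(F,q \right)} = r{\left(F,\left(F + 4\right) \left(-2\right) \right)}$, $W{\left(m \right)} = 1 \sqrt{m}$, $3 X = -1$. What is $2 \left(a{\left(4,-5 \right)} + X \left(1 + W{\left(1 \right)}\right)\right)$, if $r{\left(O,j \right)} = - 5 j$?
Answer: $\frac{458}{3} \approx 152.67$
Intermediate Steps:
$X = - \frac{1}{3}$ ($X = \frac{1}{3} \left(-1\right) = - \frac{1}{3} \approx -0.33333$)
$W{\left(m \right)} = \sqrt{m}$
$a{\left(F,q \right)} = 37 + 10 F$ ($a{\left(F,q \right)} = -3 - 5 \left(F + 4\right) \left(-2\right) = -3 - 5 \left(4 + F\right) \left(-2\right) = -3 - 5 \left(-8 - 2 F\right) = -3 + \left(40 + 10 F\right) = 37 + 10 F$)
$2 \left(a{\left(4,-5 \right)} + X \left(1 + W{\left(1 \right)}\right)\right) = 2 \left(\left(37 + 10 \cdot 4\right) - \frac{1 + \sqrt{1}}{3}\right) = 2 \left(\left(37 + 40\right) - \frac{1 + 1}{3}\right) = 2 \left(77 - \frac{2}{3}\right) = 2 \cdot \frac{229}{3} = \frac{458}{3}$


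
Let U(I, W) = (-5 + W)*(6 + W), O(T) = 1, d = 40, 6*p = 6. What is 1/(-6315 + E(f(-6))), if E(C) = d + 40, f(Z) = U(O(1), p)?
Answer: -1/6235 ≈ -0.00016038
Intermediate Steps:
p = 1 (p = (1/6)*6 = 1)
f(Z) = -28 (f(Z) = -30 + 1 + 1**2 = -30 + 1 + 1 = -28)
E(C) = 80 (E(C) = 40 + 40 = 80)
1/(-6315 + E(f(-6))) = 1/(-6315 + 80) = 1/(-6235) = -1/6235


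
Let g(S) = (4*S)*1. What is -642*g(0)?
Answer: 0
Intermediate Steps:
g(S) = 4*S
-642*g(0) = -2568*0 = -642*0 = 0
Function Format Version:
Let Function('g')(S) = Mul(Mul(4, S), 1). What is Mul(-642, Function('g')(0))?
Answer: 0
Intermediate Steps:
Function('g')(S) = Mul(4, S)
Mul(-642, Function('g')(0)) = Mul(-642, Mul(4, 0)) = Mul(-642, 0) = 0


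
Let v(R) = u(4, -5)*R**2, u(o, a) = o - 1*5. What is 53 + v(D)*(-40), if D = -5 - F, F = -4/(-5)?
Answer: 6993/5 ≈ 1398.6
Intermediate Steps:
F = 4/5 (F = -4*(-1/5) = 4/5 ≈ 0.80000)
u(o, a) = -5 + o (u(o, a) = o - 5 = -5 + o)
D = -29/5 (D = -5 - 1*4/5 = -5 - 4/5 = -29/5 ≈ -5.8000)
v(R) = -R**2 (v(R) = (-5 + 4)*R**2 = -R**2)
53 + v(D)*(-40) = 53 - (-29/5)**2*(-40) = 53 - 1*841/25*(-40) = 53 - 841/25*(-40) = 53 + 6728/5 = 6993/5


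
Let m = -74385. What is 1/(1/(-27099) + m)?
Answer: -27099/2015759116 ≈ -1.3444e-5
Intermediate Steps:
1/(1/(-27099) + m) = 1/(1/(-27099) - 74385) = 1/(-1/27099 - 74385) = 1/(-2015759116/27099) = -27099/2015759116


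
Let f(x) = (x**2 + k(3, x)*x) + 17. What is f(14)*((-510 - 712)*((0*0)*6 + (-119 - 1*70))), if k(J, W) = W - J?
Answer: 84761586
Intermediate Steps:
f(x) = 17 + x**2 + x*(-3 + x) (f(x) = (x**2 + (x - 1*3)*x) + 17 = (x**2 + (x - 3)*x) + 17 = (x**2 + (-3 + x)*x) + 17 = (x**2 + x*(-3 + x)) + 17 = 17 + x**2 + x*(-3 + x))
f(14)*((-510 - 712)*((0*0)*6 + (-119 - 1*70))) = (17 + 14**2 + 14*(-3 + 14))*((-510 - 712)*((0*0)*6 + (-119 - 1*70))) = (17 + 196 + 14*11)*(-1222*(0*6 + (-119 - 70))) = (17 + 196 + 154)*(-1222*(0 - 189)) = 367*(-1222*(-189)) = 367*230958 = 84761586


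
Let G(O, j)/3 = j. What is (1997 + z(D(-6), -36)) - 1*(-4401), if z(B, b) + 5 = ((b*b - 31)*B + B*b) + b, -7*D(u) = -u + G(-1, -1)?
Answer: 40812/7 ≈ 5830.3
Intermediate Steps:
G(O, j) = 3*j
D(u) = 3/7 + u/7 (D(u) = -(-u + 3*(-1))/7 = -(-u - 3)/7 = -(-3 - u)/7 = 3/7 + u/7)
z(B, b) = -5 + b + B*b + B*(-31 + b²) (z(B, b) = -5 + (((b*b - 31)*B + B*b) + b) = -5 + (((b² - 31)*B + B*b) + b) = -5 + (((-31 + b²)*B + B*b) + b) = -5 + ((B*(-31 + b²) + B*b) + b) = -5 + ((B*b + B*(-31 + b²)) + b) = -5 + (b + B*b + B*(-31 + b²)) = -5 + b + B*b + B*(-31 + b²))
(1997 + z(D(-6), -36)) - 1*(-4401) = (1997 + (-5 - 36 - 31*(3/7 + (⅐)*(-6)) + (3/7 + (⅐)*(-6))*(-36) + (3/7 + (⅐)*(-6))*(-36)²)) - 1*(-4401) = (1997 + (-5 - 36 - 31*(3/7 - 6/7) + (3/7 - 6/7)*(-36) + (3/7 - 6/7)*1296)) + 4401 = (1997 + (-5 - 36 - 31*(-3/7) - 3/7*(-36) - 3/7*1296)) + 4401 = (1997 + (-5 - 36 + 93/7 + 108/7 - 3888/7)) + 4401 = (1997 - 3974/7) + 4401 = 10005/7 + 4401 = 40812/7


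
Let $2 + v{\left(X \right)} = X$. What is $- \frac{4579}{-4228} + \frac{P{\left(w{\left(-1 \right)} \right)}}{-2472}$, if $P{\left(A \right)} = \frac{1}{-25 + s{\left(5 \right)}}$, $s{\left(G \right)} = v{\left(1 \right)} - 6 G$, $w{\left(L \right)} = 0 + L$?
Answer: $\frac{22638727}{20903232} \approx 1.083$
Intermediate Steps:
$v{\left(X \right)} = -2 + X$
$w{\left(L \right)} = L$
$s{\left(G \right)} = -1 - 6 G$ ($s{\left(G \right)} = \left(-2 + 1\right) - 6 G = -1 - 6 G$)
$P{\left(A \right)} = - \frac{1}{56}$ ($P{\left(A \right)} = \frac{1}{-25 - 31} = \frac{1}{-56} = - \frac{1}{56}$)
$- \frac{4579}{-4228} + \frac{P{\left(w{\left(-1 \right)} \right)}}{-2472} = - \frac{4579}{-4228} - \frac{1}{56 \left(-2472\right)} = \left(-4579\right) \left(- \frac{1}{4228}\right) - - \frac{1}{138432} = \frac{4579}{4228} + \frac{1}{138432} = \frac{22638727}{20903232}$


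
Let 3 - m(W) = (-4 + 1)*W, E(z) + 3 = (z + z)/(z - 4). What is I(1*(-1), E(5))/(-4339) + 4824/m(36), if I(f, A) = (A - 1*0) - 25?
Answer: 6977778/160543 ≈ 43.464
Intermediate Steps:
E(z) = -3 + 2*z/(-4 + z) (E(z) = -3 + (z + z)/(z - 4) = -3 + (2*z)/(-4 + z) = -3 + 2*z/(-4 + z))
m(W) = 3 + 3*W (m(W) = 3 - (-4 + 1)*W = 3 - (-3)*W = 3 + 3*W)
I(f, A) = -25 + A (I(f, A) = (A + 0) - 25 = A - 25 = -25 + A)
I(1*(-1), E(5))/(-4339) + 4824/m(36) = (-25 + (12 - 1*5)/(-4 + 5))/(-4339) + 4824/(3 + 3*36) = (-25 + (12 - 5)/1)*(-1/4339) + 4824/(3 + 108) = (-25 + 1*7)*(-1/4339) + 4824/111 = (-25 + 7)*(-1/4339) + 4824*(1/111) = -18*(-1/4339) + 1608/37 = 18/4339 + 1608/37 = 6977778/160543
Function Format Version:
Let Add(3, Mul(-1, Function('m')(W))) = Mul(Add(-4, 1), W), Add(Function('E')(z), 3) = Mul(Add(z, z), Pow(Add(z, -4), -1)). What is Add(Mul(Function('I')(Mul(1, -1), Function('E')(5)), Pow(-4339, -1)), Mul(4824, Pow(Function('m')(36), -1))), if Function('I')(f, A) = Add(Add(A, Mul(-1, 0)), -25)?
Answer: Rational(6977778, 160543) ≈ 43.464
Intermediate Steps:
Function('E')(z) = Add(-3, Mul(2, z, Pow(Add(-4, z), -1))) (Function('E')(z) = Add(-3, Mul(Add(z, z), Pow(Add(z, -4), -1))) = Add(-3, Mul(Mul(2, z), Pow(Add(-4, z), -1))) = Add(-3, Mul(2, z, Pow(Add(-4, z), -1))))
Function('m')(W) = Add(3, Mul(3, W)) (Function('m')(W) = Add(3, Mul(-1, Mul(Add(-4, 1), W))) = Add(3, Mul(-1, Mul(-3, W))) = Add(3, Mul(3, W)))
Function('I')(f, A) = Add(-25, A) (Function('I')(f, A) = Add(Add(A, 0), -25) = Add(A, -25) = Add(-25, A))
Add(Mul(Function('I')(Mul(1, -1), Function('E')(5)), Pow(-4339, -1)), Mul(4824, Pow(Function('m')(36), -1))) = Add(Mul(Add(-25, Mul(Pow(Add(-4, 5), -1), Add(12, Mul(-1, 5)))), Pow(-4339, -1)), Mul(4824, Pow(Add(3, Mul(3, 36)), -1))) = Add(Mul(Add(-25, Mul(Pow(1, -1), Add(12, -5))), Rational(-1, 4339)), Mul(4824, Pow(Add(3, 108), -1))) = Add(Mul(Add(-25, Mul(1, 7)), Rational(-1, 4339)), Mul(4824, Pow(111, -1))) = Add(Mul(Add(-25, 7), Rational(-1, 4339)), Mul(4824, Rational(1, 111))) = Add(Mul(-18, Rational(-1, 4339)), Rational(1608, 37)) = Add(Rational(18, 4339), Rational(1608, 37)) = Rational(6977778, 160543)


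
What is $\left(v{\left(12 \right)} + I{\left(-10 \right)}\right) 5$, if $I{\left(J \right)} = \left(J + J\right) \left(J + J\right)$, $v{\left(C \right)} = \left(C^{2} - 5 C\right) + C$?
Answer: $2480$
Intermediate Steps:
$v{\left(C \right)} = C^{2} - 4 C$
$I{\left(J \right)} = 4 J^{2}$ ($I{\left(J \right)} = 2 J 2 J = 4 J^{2}$)
$\left(v{\left(12 \right)} + I{\left(-10 \right)}\right) 5 = \left(12 \left(-4 + 12\right) + 4 \left(-10\right)^{2}\right) 5 = \left(12 \cdot 8 + 4 \cdot 100\right) 5 = \left(96 + 400\right) 5 = 496 \cdot 5 = 2480$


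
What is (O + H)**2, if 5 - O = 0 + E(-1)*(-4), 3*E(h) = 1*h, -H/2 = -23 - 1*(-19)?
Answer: 1225/9 ≈ 136.11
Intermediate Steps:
H = 8 (H = -2*(-23 - 1*(-19)) = -2*(-23 + 19) = -2*(-4) = 8)
E(h) = h/3 (E(h) = (1*h)/3 = h/3)
O = 11/3 (O = 5 - (0 + ((1/3)*(-1))*(-4)) = 5 - (0 - 1/3*(-4)) = 5 - (0 + 4/3) = 5 - 1*4/3 = 5 - 4/3 = 11/3 ≈ 3.6667)
(O + H)**2 = (11/3 + 8)**2 = (35/3)**2 = 1225/9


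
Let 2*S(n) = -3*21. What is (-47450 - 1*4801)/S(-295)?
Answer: 34834/21 ≈ 1658.8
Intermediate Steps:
S(n) = -63/2 (S(n) = (-3*21)/2 = (½)*(-63) = -63/2)
(-47450 - 1*4801)/S(-295) = (-47450 - 1*4801)/(-63/2) = (-47450 - 4801)*(-2/63) = -52251*(-2/63) = 34834/21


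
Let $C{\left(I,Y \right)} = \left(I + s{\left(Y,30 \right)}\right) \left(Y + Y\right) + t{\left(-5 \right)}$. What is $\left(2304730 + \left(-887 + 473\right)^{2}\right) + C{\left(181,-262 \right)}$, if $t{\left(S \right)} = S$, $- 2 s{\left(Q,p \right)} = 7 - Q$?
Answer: $2451755$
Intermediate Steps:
$s{\left(Q,p \right)} = - \frac{7}{2} + \frac{Q}{2}$ ($s{\left(Q,p \right)} = - \frac{7 - Q}{2} = - \frac{7}{2} + \frac{Q}{2}$)
$C{\left(I,Y \right)} = -5 + 2 Y \left(- \frac{7}{2} + I + \frac{Y}{2}\right)$ ($C{\left(I,Y \right)} = \left(I + \left(- \frac{7}{2} + \frac{Y}{2}\right)\right) \left(Y + Y\right) - 5 = \left(- \frac{7}{2} + I + \frac{Y}{2}\right) 2 Y - 5 = 2 Y \left(- \frac{7}{2} + I + \frac{Y}{2}\right) - 5 = -5 + 2 Y \left(- \frac{7}{2} + I + \frac{Y}{2}\right)$)
$\left(2304730 + \left(-887 + 473\right)^{2}\right) + C{\left(181,-262 \right)} = \left(2304730 + \left(-887 + 473\right)^{2}\right) - \left(5 + 94844 + 262 \left(-7 - 262\right)\right) = \left(2304730 + \left(-414\right)^{2}\right) - 24371 = \left(2304730 + 171396\right) - 24371 = 2476126 - 24371 = 2451755$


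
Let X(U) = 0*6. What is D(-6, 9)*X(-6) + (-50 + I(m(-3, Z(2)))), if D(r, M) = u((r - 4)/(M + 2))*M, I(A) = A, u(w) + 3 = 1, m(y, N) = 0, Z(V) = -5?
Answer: -50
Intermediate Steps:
X(U) = 0
u(w) = -2 (u(w) = -3 + 1 = -2)
D(r, M) = -2*M
D(-6, 9)*X(-6) + (-50 + I(m(-3, Z(2)))) = -2*9*0 + (-50 + 0) = -18*0 - 50 = 0 - 50 = -50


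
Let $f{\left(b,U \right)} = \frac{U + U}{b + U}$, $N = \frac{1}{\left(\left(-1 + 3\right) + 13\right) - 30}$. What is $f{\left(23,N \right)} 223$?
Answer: $- \frac{223}{172} \approx -1.2965$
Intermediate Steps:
$N = - \frac{1}{15}$ ($N = \frac{1}{\left(2 + 13\right) - 30} = \frac{1}{15 - 30} = \frac{1}{-15} = - \frac{1}{15} \approx -0.066667$)
$f{\left(b,U \right)} = \frac{2 U}{U + b}$
$f{\left(23,N \right)} 223 = 2 \left(- \frac{1}{15}\right) \frac{1}{- \frac{1}{15} + 23} \cdot 223 = 2 \left(- \frac{1}{15}\right) \frac{1}{\frac{344}{15}} \cdot 223 = 2 \left(- \frac{1}{15}\right) \frac{15}{344} \cdot 223 = \left(- \frac{1}{172}\right) 223 = - \frac{223}{172}$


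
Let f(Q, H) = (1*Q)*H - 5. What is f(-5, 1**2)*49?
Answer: -490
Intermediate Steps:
f(Q, H) = -5 + H*Q (f(Q, H) = Q*H - 5 = H*Q - 5 = -5 + H*Q)
f(-5, 1**2)*49 = (-5 + 1**2*(-5))*49 = (-5 + 1*(-5))*49 = (-5 - 5)*49 = -10*49 = -490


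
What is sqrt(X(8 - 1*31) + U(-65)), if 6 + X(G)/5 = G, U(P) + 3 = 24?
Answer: 2*I*sqrt(31) ≈ 11.136*I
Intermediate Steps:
U(P) = 21 (U(P) = -3 + 24 = 21)
X(G) = -30 + 5*G
sqrt(X(8 - 1*31) + U(-65)) = sqrt((-30 + 5*(8 - 1*31)) + 21) = sqrt((-30 + 5*(8 - 31)) + 21) = sqrt((-30 + 5*(-23)) + 21) = sqrt((-30 - 115) + 21) = sqrt(-145 + 21) = sqrt(-124) = 2*I*sqrt(31)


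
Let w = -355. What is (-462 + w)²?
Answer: 667489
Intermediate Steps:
(-462 + w)² = (-462 - 355)² = (-817)² = 667489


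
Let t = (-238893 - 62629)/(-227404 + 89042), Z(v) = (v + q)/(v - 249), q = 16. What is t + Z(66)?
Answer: 21916421/12660123 ≈ 1.7311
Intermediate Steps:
Z(v) = (16 + v)/(-249 + v) (Z(v) = (v + 16)/(v - 249) = (16 + v)/(-249 + v))
t = 150761/69181 (t = -301522/(-138362) = -301522*(-1/138362) = 150761/69181 ≈ 2.1792)
t + Z(66) = 150761/69181 + (16 + 66)/(-249 + 66) = 150761/69181 + 82/(-183) = 150761/69181 - 1/183*82 = 150761/69181 - 82/183 = 21916421/12660123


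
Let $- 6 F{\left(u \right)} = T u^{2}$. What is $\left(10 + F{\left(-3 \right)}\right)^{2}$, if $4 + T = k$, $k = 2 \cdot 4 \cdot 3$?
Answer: $400$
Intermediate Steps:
$k = 24$ ($k = 8 \cdot 3 = 24$)
$T = 20$ ($T = -4 + 24 = 20$)
$F{\left(u \right)} = - \frac{10 u^{2}}{3}$ ($F{\left(u \right)} = - \frac{20 u^{2}}{6} = - \frac{10 u^{2}}{3}$)
$\left(10 + F{\left(-3 \right)}\right)^{2} = \left(10 - \frac{10 \left(-3\right)^{2}}{3}\right)^{2} = \left(10 - 30\right)^{2} = \left(-20\right)^{2} = 400$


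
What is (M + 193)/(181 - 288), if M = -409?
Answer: 216/107 ≈ 2.0187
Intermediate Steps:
(M + 193)/(181 - 288) = (-409 + 193)/(181 - 288) = -216/(-107) = -216*(-1/107) = 216/107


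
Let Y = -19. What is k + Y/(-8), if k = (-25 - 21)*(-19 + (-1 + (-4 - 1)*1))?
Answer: 9219/8 ≈ 1152.4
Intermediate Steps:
k = 1150 (k = -46*(-19 + (-1 - 5*1)) = -46*(-19 + (-1 - 5)) = -46*(-19 - 6) = -46*(-25) = 1150)
k + Y/(-8) = 1150 - 19/(-8) = 1150 - 19*(-1/8) = 1150 + 19/8 = 9219/8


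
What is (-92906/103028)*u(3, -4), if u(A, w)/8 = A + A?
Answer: -1114872/25757 ≈ -43.284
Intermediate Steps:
u(A, w) = 16*A (u(A, w) = 8*(A + A) = 8*(2*A) = 16*A)
(-92906/103028)*u(3, -4) = (-92906/103028)*(16*3) = -92906*1/103028*48 = -46453/51514*48 = -1114872/25757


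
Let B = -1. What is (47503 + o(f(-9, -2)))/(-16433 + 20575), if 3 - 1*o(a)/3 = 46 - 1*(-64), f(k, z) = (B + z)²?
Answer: 23591/2071 ≈ 11.391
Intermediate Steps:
f(k, z) = (-1 + z)²
o(a) = -321 (o(a) = 9 - 3*(46 - 1*(-64)) = 9 - 3*(46 + 64) = 9 - 3*110 = 9 - 330 = -321)
(47503 + o(f(-9, -2)))/(-16433 + 20575) = (47503 - 321)/(-16433 + 20575) = 47182/4142 = 47182*(1/4142) = 23591/2071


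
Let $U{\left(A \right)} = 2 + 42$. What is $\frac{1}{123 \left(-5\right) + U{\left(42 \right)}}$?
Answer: $- \frac{1}{571} \approx -0.0017513$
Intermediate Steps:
$U{\left(A \right)} = 44$
$\frac{1}{123 \left(-5\right) + U{\left(42 \right)}} = \frac{1}{123 \left(-5\right) + 44} = \frac{1}{-615 + 44} = \frac{1}{-571} = - \frac{1}{571}$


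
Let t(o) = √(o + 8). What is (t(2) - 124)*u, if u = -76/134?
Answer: 4712/67 - 38*√10/67 ≈ 68.535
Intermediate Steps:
u = -38/67 (u = -76*1/134 = -38/67 ≈ -0.56716)
t(o) = √(8 + o)
(t(2) - 124)*u = (√(8 + 2) - 124)*(-38/67) = (√10 - 124)*(-38/67) = (-124 + √10)*(-38/67) = 4712/67 - 38*√10/67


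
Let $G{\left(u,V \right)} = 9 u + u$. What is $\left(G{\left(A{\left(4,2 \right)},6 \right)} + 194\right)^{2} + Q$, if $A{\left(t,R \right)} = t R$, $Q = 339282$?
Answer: $414358$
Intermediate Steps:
$A{\left(t,R \right)} = R t$
$G{\left(u,V \right)} = 10 u$
$\left(G{\left(A{\left(4,2 \right)},6 \right)} + 194\right)^{2} + Q = \left(10 \cdot 2 \cdot 4 + 194\right)^{2} + 339282 = \left(10 \cdot 8 + 194\right)^{2} + 339282 = \left(80 + 194\right)^{2} + 339282 = 274^{2} + 339282 = 75076 + 339282 = 414358$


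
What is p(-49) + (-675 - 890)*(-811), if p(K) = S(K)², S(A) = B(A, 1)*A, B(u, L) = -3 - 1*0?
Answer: 1290824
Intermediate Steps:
B(u, L) = -3 (B(u, L) = -3 + 0 = -3)
S(A) = -3*A
p(K) = 9*K² (p(K) = (-3*K)² = 9*K²)
p(-49) + (-675 - 890)*(-811) = 9*(-49)² + (-675 - 890)*(-811) = 9*2401 - 1565*(-811) = 21609 + 1269215 = 1290824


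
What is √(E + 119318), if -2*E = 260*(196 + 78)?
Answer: √83698 ≈ 289.31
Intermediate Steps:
E = -35620 (E = -130*(196 + 78) = -130*274 = -½*71240 = -35620)
√(E + 119318) = √(-35620 + 119318) = √83698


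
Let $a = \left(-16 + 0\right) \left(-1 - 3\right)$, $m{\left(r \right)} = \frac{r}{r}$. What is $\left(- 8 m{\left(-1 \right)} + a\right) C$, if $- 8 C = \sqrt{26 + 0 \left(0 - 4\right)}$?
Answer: $- 7 \sqrt{26} \approx -35.693$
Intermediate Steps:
$m{\left(r \right)} = 1$
$a = 64$ ($a = \left(-16\right) \left(-4\right) = 64$)
$C = - \frac{\sqrt{26}}{8}$ ($C = - \frac{\sqrt{26 + 0 \left(0 - 4\right)}}{8} = - \frac{\sqrt{26 + 0 \left(-4\right)}}{8} = - \frac{\sqrt{26 + 0}}{8} = - \frac{\sqrt{26}}{8} \approx -0.63738$)
$\left(- 8 m{\left(-1 \right)} + a\right) C = \left(\left(-8\right) 1 + 64\right) \left(- \frac{\sqrt{26}}{8}\right) = \left(-8 + 64\right) \left(- \frac{\sqrt{26}}{8}\right) = 56 \left(- \frac{\sqrt{26}}{8}\right) = - 7 \sqrt{26}$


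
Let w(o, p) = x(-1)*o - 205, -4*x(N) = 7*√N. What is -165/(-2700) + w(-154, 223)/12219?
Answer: 32503/733140 + 539*I/24438 ≈ 0.044334 + 0.022056*I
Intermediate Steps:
x(N) = -7*√N/4
w(o, p) = -205 - 7*I*o/4 (w(o, p) = (-7*I/4)*o - 205 = -7*I*o/4 - 205 = -205 - 7*I*o/4)
-165/(-2700) + w(-154, 223)/12219 = -165/(-2700) + (-205 - 7/4*I*(-154))/12219 = -165*(-1/2700) + (-205 + 539*I/2)*(1/12219) = 11/180 + (-205/12219 + 539*I/24438) = 32503/733140 + 539*I/24438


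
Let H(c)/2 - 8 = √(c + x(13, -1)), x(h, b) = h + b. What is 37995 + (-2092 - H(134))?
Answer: 35887 - 2*√146 ≈ 35863.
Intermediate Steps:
x(h, b) = b + h
H(c) = 16 + 2*√(12 + c) (H(c) = 16 + 2*√(c + (-1 + 13)) = 16 + 2*√(c + 12) = 16 + 2*√(12 + c))
37995 + (-2092 - H(134)) = 37995 + (-2092 - (16 + 2*√(12 + 134))) = 37995 + (-2092 - (16 + 2*√146)) = 37995 + (-2092 + (-16 - 2*√146)) = 37995 + (-2108 - 2*√146) = 35887 - 2*√146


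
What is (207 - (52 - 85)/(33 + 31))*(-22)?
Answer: -146091/32 ≈ -4565.3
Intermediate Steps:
(207 - (52 - 85)/(33 + 31))*(-22) = (207 - (-33)/64)*(-22) = (207 - 1*(-33/64))*(-22) = (207 + 33/64)*(-22) = (13281/64)*(-22) = -146091/32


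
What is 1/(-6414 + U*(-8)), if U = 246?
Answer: -1/8382 ≈ -0.00011930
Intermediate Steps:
1/(-6414 + U*(-8)) = 1/(-6414 + 246*(-8)) = 1/(-6414 - 1968) = 1/(-8382) = -1/8382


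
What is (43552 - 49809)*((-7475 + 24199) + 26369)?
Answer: -269632901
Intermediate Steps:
(43552 - 49809)*((-7475 + 24199) + 26369) = -6257*(16724 + 26369) = -6257*43093 = -269632901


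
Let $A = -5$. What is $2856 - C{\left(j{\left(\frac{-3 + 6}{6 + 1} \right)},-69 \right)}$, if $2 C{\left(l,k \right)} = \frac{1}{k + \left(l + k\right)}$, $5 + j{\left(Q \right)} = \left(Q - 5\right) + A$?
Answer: $\frac{6100423}{2136} \approx 2856.0$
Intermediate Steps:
$j{\left(Q \right)} = -15 + Q$ ($j{\left(Q \right)} = -5 + \left(\left(Q - 5\right) - 5\right) = -5 + \left(\left(-5 + Q\right) - 5\right) = -5 + \left(-10 + Q\right) = -15 + Q$)
$C{\left(l,k \right)} = \frac{1}{2 \left(l + 2 k\right)}$ ($C{\left(l,k \right)} = \frac{1}{2 \left(k + \left(l + k\right)\right)} = \frac{1}{2 \left(k + \left(k + l\right)\right)} = \frac{1}{2 \left(l + 2 k\right)}$)
$2856 - C{\left(j{\left(\frac{-3 + 6}{6 + 1} \right)},-69 \right)} = 2856 - \frac{1}{2 \left(\left(-15 + \frac{-3 + 6}{6 + 1}\right) + 2 \left(-69\right)\right)} = 2856 - \frac{1}{2 \left(\left(-15 + \frac{3}{7}\right) - 138\right)} = 2856 - \frac{1}{2 \left(- \frac{102}{7} - 138\right)} = 2856 - \frac{1}{2 \left(- \frac{1068}{7}\right)} = 2856 - \frac{1}{2} \left(- \frac{7}{1068}\right) = 2856 - - \frac{7}{2136} = 2856 + \frac{7}{2136} = \frac{6100423}{2136}$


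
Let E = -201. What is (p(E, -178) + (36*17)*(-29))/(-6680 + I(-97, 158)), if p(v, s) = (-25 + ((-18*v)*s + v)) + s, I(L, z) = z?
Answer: 331078/3261 ≈ 101.53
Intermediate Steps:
p(v, s) = -25 + s + v - 18*s*v (p(v, s) = (-25 + (-18*s*v + v)) + s = (-25 + (v - 18*s*v)) + s = (-25 + v - 18*s*v) + s = -25 + s + v - 18*s*v)
(p(E, -178) + (36*17)*(-29))/(-6680 + I(-97, 158)) = ((-25 - 178 - 201 - 18*(-178)*(-201)) + (36*17)*(-29))/(-6680 + 158) = ((-25 - 178 - 201 - 644004) + 612*(-29))/(-6522) = (-644408 - 17748)*(-1/6522) = -662156*(-1/6522) = 331078/3261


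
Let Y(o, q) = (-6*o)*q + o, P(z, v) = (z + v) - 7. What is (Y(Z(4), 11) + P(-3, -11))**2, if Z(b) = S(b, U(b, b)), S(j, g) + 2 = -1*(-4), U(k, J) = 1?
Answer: 22801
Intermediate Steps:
P(z, v) = -7 + v + z (P(z, v) = (v + z) - 7 = -7 + v + z)
S(j, g) = 2 (S(j, g) = -2 - 1*(-4) = -2 + 4 = 2)
Z(b) = 2
Y(o, q) = o - 6*o*q (Y(o, q) = -6*o*q + o = o - 6*o*q)
(Y(Z(4), 11) + P(-3, -11))**2 = (2*(1 - 6*11) + (-7 - 11 - 3))**2 = (2*(1 - 66) - 21)**2 = (2*(-65) - 21)**2 = (-130 - 21)**2 = (-151)**2 = 22801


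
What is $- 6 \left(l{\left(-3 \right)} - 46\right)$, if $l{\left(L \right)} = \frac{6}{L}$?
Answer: $288$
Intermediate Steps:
$- 6 \left(l{\left(-3 \right)} - 46\right) = - 6 \left(\frac{6}{-3} - 46\right) = - 6 \left(6 \left(- \frac{1}{3}\right) - 46\right) = - 6 \left(-2 - 46\right) = \left(-6\right) \left(-48\right) = 288$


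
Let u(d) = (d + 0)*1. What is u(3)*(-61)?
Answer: -183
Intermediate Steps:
u(d) = d (u(d) = d*1 = d)
u(3)*(-61) = 3*(-61) = -183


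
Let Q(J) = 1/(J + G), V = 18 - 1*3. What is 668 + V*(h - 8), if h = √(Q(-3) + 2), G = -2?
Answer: 548 + 9*√5 ≈ 568.13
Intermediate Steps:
V = 15 (V = 18 - 3 = 15)
Q(J) = 1/(-2 + J) (Q(J) = 1/(J - 2) = 1/(-2 + J))
h = 3*√5/5 (h = √(1/(-2 - 3) + 2) = √(1/(-5) + 2) = √(-⅕ + 2) = √(9/5) = 3*√5/5 ≈ 1.3416)
668 + V*(h - 8) = 668 + 15*(3*√5/5 - 8) = 668 + 15*(-8 + 3*√5/5) = 668 + (-120 + 9*√5) = 548 + 9*√5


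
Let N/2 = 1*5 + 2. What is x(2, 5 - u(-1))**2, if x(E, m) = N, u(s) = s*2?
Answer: 196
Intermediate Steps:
u(s) = 2*s
N = 14 (N = 2*(1*5 + 2) = 2*(5 + 2) = 2*7 = 14)
x(E, m) = 14
x(2, 5 - u(-1))**2 = 14**2 = 196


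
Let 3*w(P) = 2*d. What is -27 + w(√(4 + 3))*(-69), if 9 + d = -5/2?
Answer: 502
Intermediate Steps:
d = -23/2 (d = -9 - 5/2 = -23/2 ≈ -11.500)
w(P) = -23/3 (w(P) = (2*(-23/2))/3 = (⅓)*(-23) = -23/3)
-27 + w(√(4 + 3))*(-69) = -27 - 23/3*(-69) = -27 + 529 = 502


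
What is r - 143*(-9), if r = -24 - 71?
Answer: 1192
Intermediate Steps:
r = -95
r - 143*(-9) = -95 - 143*(-9) = -95 + 1287 = 1192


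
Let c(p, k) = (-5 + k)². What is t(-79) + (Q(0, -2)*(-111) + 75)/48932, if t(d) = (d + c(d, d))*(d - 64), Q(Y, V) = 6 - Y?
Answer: -48819995243/48932 ≈ -9.9771e+5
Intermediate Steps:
t(d) = (-64 + d)*(d + (-5 + d)²) (t(d) = (d + (-5 + d)²)*(d - 64) = (d + (-5 + d)²)*(-64 + d) = (-64 + d)*(d + (-5 + d)²))
t(-79) + (Q(0, -2)*(-111) + 75)/48932 = (-1600 + (-79)³ - 73*(-79)² + 601*(-79)) + ((6 - 1*0)*(-111) + 75)/48932 = (-1600 - 493039 - 73*6241 - 47479) + ((6 + 0)*(-111) + 75)*(1/48932) = (-1600 - 493039 - 455593 - 47479) + (6*(-111) + 75)*(1/48932) = -997711 + (-666 + 75)*(1/48932) = -997711 - 591*1/48932 = -997711 - 591/48932 = -48819995243/48932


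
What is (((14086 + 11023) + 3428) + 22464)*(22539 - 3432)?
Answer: 974476107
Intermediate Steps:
(((14086 + 11023) + 3428) + 22464)*(22539 - 3432) = ((25109 + 3428) + 22464)*19107 = (28537 + 22464)*19107 = 51001*19107 = 974476107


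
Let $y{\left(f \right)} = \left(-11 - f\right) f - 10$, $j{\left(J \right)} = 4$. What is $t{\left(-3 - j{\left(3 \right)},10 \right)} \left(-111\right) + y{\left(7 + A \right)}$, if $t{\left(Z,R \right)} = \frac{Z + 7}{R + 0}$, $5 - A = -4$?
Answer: $-442$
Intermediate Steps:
$A = 9$ ($A = 5 - -4 = 5 + 4 = 9$)
$t{\left(Z,R \right)} = \frac{7 + Z}{R}$
$y{\left(f \right)} = -10 + f \left(-11 - f\right)$ ($y{\left(f \right)} = f \left(-11 - f\right) - 10 = -10 + f \left(-11 - f\right)$)
$t{\left(-3 - j{\left(3 \right)},10 \right)} \left(-111\right) + y{\left(7 + A \right)} = \frac{7 - 7}{10} \left(-111\right) - \left(10 + \left(7 + 9\right)^{2} + 11 \left(7 + 9\right)\right) = \frac{7 - 7}{10} \left(-111\right) - 442 = \frac{1}{10} \cdot 0 \left(-111\right) - 442 = 0 \left(-111\right) - 442 = 0 - 442 = -442$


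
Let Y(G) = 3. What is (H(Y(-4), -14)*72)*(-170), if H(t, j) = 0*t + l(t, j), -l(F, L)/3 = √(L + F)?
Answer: 36720*I*√11 ≈ 1.2179e+5*I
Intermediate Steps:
l(F, L) = -3*√(F + L) (l(F, L) = -3*√(L + F) = -3*√(F + L))
H(t, j) = -3*√(j + t) (H(t, j) = 0*t - 3*√(t + j) = 0 - 3*√(j + t) = -3*√(j + t))
(H(Y(-4), -14)*72)*(-170) = (-3*√(-14 + 3)*72)*(-170) = (-3*I*√11*72)*(-170) = -216*I*√11*(-170) = 36720*I*√11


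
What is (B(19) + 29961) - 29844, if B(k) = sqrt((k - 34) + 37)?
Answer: 117 + sqrt(22) ≈ 121.69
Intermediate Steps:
B(k) = sqrt(3 + k) (B(k) = sqrt((-34 + k) + 37) = sqrt(3 + k))
(B(19) + 29961) - 29844 = (sqrt(3 + 19) + 29961) - 29844 = (sqrt(22) + 29961) - 29844 = (29961 + sqrt(22)) - 29844 = 117 + sqrt(22)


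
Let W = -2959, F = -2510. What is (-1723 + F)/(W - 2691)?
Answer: 4233/5650 ≈ 0.74920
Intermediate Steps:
(-1723 + F)/(W - 2691) = (-1723 - 2510)/(-2959 - 2691) = -4233/(-5650) = -4233*(-1/5650) = 4233/5650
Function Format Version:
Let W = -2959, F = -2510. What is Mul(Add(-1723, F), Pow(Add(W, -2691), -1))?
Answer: Rational(4233, 5650) ≈ 0.74920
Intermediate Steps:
Mul(Add(-1723, F), Pow(Add(W, -2691), -1)) = Mul(Add(-1723, -2510), Pow(Add(-2959, -2691), -1)) = Mul(-4233, Pow(-5650, -1)) = Mul(-4233, Rational(-1, 5650)) = Rational(4233, 5650)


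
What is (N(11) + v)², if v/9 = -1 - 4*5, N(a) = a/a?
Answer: 35344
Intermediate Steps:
N(a) = 1
v = -189 (v = 9*(-1 - 4*5) = 9*(-1 - 20) = 9*(-21) = -189)
(N(11) + v)² = (1 - 189)² = (-188)² = 35344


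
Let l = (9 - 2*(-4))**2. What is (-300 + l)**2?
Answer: 121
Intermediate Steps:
l = 289 (l = (9 + 8)**2 = 17**2 = 289)
(-300 + l)**2 = (-300 + 289)**2 = (-11)**2 = 121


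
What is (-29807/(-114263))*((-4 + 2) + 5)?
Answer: 89421/114263 ≈ 0.78259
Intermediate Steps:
(-29807/(-114263))*((-4 + 2) + 5) = (-29807*(-1/114263))*(-2 + 5) = (29807/114263)*3 = 89421/114263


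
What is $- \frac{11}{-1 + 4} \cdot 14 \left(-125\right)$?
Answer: $\frac{19250}{3} \approx 6416.7$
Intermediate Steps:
$- \frac{11}{-1 + 4} \cdot 14 \left(-125\right) = - \frac{11}{3} \left(-1750\right) = \left(-11\right) \frac{1}{3} \left(-1750\right) = \left(- \frac{11}{3}\right) \left(-1750\right) = \frac{19250}{3}$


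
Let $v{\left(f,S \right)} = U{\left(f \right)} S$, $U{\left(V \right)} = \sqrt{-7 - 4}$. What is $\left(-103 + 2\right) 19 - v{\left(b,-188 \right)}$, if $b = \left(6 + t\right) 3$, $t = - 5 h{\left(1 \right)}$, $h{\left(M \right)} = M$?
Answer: $-1919 + 188 i \sqrt{11} \approx -1919.0 + 623.53 i$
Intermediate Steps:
$U{\left(V \right)} = i \sqrt{11}$ ($U{\left(V \right)} = \sqrt{-11} = i \sqrt{11}$)
$t = -5$ ($t = \left(-5\right) 1 = -5$)
$b = 3$ ($b = \left(6 - 5\right) 3 = 1 \cdot 3 = 3$)
$v{\left(f,S \right)} = i S \sqrt{11}$ ($v{\left(f,S \right)} = i \sqrt{11} S = i S \sqrt{11}$)
$\left(-103 + 2\right) 19 - v{\left(b,-188 \right)} = \left(-103 + 2\right) 19 - i \left(-188\right) \sqrt{11} = \left(-101\right) 19 - - 188 i \sqrt{11} = -1919 + 188 i \sqrt{11}$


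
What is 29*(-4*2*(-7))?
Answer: 1624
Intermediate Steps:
29*(-4*2*(-7)) = 29*(-8*(-7)) = 29*56 = 1624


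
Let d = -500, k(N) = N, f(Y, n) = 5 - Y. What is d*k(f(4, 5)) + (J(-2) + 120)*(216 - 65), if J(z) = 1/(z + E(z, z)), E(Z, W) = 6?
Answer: 70631/4 ≈ 17658.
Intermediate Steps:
J(z) = 1/(6 + z) (J(z) = 1/(z + 6) = 1/(6 + z))
d*k(f(4, 5)) + (J(-2) + 120)*(216 - 65) = -500*(5 - 1*4) + (1/(6 - 2) + 120)*(216 - 65) = -500*(5 - 4) + (1/4 + 120)*151 = -500*1 + (¼ + 120)*151 = -500 + (481/4)*151 = -500 + 72631/4 = 70631/4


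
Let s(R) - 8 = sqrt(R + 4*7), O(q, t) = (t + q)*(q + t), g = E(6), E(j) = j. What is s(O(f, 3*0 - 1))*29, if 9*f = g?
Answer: 232 + 29*sqrt(253)/3 ≈ 385.76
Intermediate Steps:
g = 6
f = 2/3 (f = (1/9)*6 = 2/3 ≈ 0.66667)
O(q, t) = (q + t)**2 (O(q, t) = (q + t)*(q + t) = (q + t)**2)
s(R) = 8 + sqrt(28 + R) (s(R) = 8 + sqrt(R + 4*7) = 8 + sqrt(R + 28) = 8 + sqrt(28 + R))
s(O(f, 3*0 - 1))*29 = (8 + sqrt(28 + (2/3 + (3*0 - 1))**2))*29 = (8 + sqrt(28 + (2/3 + (0 - 1))**2))*29 = (8 + sqrt(28 + (2/3 - 1)**2))*29 = (8 + sqrt(28 + (-1/3)**2))*29 = (8 + sqrt(28 + 1/9))*29 = (8 + sqrt(253/9))*29 = (8 + sqrt(253)/3)*29 = 232 + 29*sqrt(253)/3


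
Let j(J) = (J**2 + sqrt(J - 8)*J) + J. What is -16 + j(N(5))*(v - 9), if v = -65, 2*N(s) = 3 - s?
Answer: -16 + 222*I ≈ -16.0 + 222.0*I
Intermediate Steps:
N(s) = 3/2 - s/2 (N(s) = (3 - s)/2 = 3/2 - s/2)
j(J) = J + J**2 + J*sqrt(-8 + J) (j(J) = (J**2 + sqrt(-8 + J)*J) + J = (J**2 + J*sqrt(-8 + J)) + J = J + J**2 + J*sqrt(-8 + J))
-16 + j(N(5))*(v - 9) = -16 + ((3/2 - 1/2*5)*(1 + (3/2 - 1/2*5) + sqrt(-8 + (3/2 - 1/2*5))))*(-65 - 9) = -16 + ((3/2 - 5/2)*(1 + (3/2 - 5/2) + sqrt(-8 + (3/2 - 5/2))))*(-74) = -16 - (1 - 1 + sqrt(-8 - 1))*(-74) = -16 - (1 - 1 + sqrt(-9))*(-74) = -16 - (1 - 1 + 3*I)*(-74) = -16 - 3*I*(-74) = -16 + 222*I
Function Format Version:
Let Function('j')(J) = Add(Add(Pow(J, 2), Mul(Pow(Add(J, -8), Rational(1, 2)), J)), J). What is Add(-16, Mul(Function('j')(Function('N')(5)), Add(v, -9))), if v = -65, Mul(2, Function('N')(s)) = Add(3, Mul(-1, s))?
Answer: Add(-16, Mul(222, I)) ≈ Add(-16.000, Mul(222.00, I))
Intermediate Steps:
Function('N')(s) = Add(Rational(3, 2), Mul(Rational(-1, 2), s)) (Function('N')(s) = Mul(Rational(1, 2), Add(3, Mul(-1, s))) = Add(Rational(3, 2), Mul(Rational(-1, 2), s)))
Function('j')(J) = Add(J, Pow(J, 2), Mul(J, Pow(Add(-8, J), Rational(1, 2)))) (Function('j')(J) = Add(Add(Pow(J, 2), Mul(Pow(Add(-8, J), Rational(1, 2)), J)), J) = Add(Add(Pow(J, 2), Mul(J, Pow(Add(-8, J), Rational(1, 2)))), J) = Add(J, Pow(J, 2), Mul(J, Pow(Add(-8, J), Rational(1, 2)))))
Add(-16, Mul(Function('j')(Function('N')(5)), Add(v, -9))) = Add(-16, Mul(Mul(Add(Rational(3, 2), Mul(Rational(-1, 2), 5)), Add(1, Add(Rational(3, 2), Mul(Rational(-1, 2), 5)), Pow(Add(-8, Add(Rational(3, 2), Mul(Rational(-1, 2), 5))), Rational(1, 2)))), Add(-65, -9))) = Add(-16, Mul(Mul(Add(Rational(3, 2), Rational(-5, 2)), Add(1, Add(Rational(3, 2), Rational(-5, 2)), Pow(Add(-8, Add(Rational(3, 2), Rational(-5, 2))), Rational(1, 2)))), -74)) = Add(-16, Mul(Mul(-1, Add(1, -1, Pow(Add(-8, -1), Rational(1, 2)))), -74)) = Add(-16, Mul(Mul(-1, Add(1, -1, Pow(-9, Rational(1, 2)))), -74)) = Add(-16, Mul(Mul(-1, Add(1, -1, Mul(3, I))), -74)) = Add(-16, Mul(Mul(-1, Mul(3, I)), -74)) = Add(-16, Mul(Mul(-3, I), -74)) = Add(-16, Mul(222, I))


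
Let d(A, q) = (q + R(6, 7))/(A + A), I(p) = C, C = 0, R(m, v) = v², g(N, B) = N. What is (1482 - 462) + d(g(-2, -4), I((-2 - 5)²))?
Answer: 4031/4 ≈ 1007.8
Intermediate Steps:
I(p) = 0
d(A, q) = (49 + q)/(2*A) (d(A, q) = (q + 7²)/(A + A) = (q + 49)/((2*A)) = (49 + q)*(1/(2*A)) = (49 + q)/(2*A))
(1482 - 462) + d(g(-2, -4), I((-2 - 5)²)) = (1482 - 462) + (½)*(49 + 0)/(-2) = 1020 + (½)*(-½)*49 = 1020 - 49/4 = 4031/4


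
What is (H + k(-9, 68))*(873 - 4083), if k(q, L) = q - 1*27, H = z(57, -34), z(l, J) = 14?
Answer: 70620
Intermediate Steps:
H = 14
k(q, L) = -27 + q (k(q, L) = q - 27 = -27 + q)
(H + k(-9, 68))*(873 - 4083) = (14 + (-27 - 9))*(873 - 4083) = (14 - 36)*(-3210) = -22*(-3210) = 70620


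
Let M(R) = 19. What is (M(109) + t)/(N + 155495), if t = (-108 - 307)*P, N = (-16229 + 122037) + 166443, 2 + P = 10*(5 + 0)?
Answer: -19901/427746 ≈ -0.046525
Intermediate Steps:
P = 48 (P = -2 + 10*(5 + 0) = -2 + 10*5 = -2 + 50 = 48)
N = 272251 (N = 105808 + 166443 = 272251)
t = -19920 (t = (-108 - 307)*48 = -415*48 = -19920)
(M(109) + t)/(N + 155495) = (19 - 19920)/(272251 + 155495) = -19901/427746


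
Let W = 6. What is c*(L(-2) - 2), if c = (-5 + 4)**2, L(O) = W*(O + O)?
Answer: -26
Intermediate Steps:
L(O) = 12*O (L(O) = 6*(O + O) = 6*(2*O) = 12*O)
c = 1 (c = (-1)**2 = 1)
c*(L(-2) - 2) = 1*(12*(-2) - 2) = 1*(-24 - 2) = 1*(-26) = -26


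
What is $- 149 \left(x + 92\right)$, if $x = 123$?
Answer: $-32035$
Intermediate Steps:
$- 149 \left(x + 92\right) = - 149 \left(123 + 92\right) = \left(-149\right) 215 = -32035$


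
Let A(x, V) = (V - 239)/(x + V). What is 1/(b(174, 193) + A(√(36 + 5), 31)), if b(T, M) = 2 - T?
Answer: -10293/1842416 - 13*√41/1842416 ≈ -0.0056319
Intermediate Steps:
A(x, V) = (-239 + V)/(V + x)
1/(b(174, 193) + A(√(36 + 5), 31)) = 1/((2 - 1*174) + (-239 + 31)/(31 + √(36 + 5))) = 1/((2 - 174) - 208/(31 + √41)) = 1/(-172 - 208/(31 + √41))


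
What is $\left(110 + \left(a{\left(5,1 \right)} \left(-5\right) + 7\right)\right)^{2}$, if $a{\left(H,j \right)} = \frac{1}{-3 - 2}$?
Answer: $13924$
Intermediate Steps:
$a{\left(H,j \right)} = - \frac{1}{5}$ ($a{\left(H,j \right)} = \frac{1}{-5} = - \frac{1}{5}$)
$\left(110 + \left(a{\left(5,1 \right)} \left(-5\right) + 7\right)\right)^{2} = \left(110 + \left(\left(- \frac{1}{5}\right) \left(-5\right) + 7\right)\right)^{2} = \left(110 + \left(1 + 7\right)\right)^{2} = \left(110 + 8\right)^{2} = 118^{2} = 13924$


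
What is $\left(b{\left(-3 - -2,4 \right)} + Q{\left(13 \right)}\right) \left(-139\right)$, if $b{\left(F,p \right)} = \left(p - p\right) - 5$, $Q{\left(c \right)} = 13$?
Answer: $-1112$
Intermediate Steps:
$b{\left(F,p \right)} = -5$ ($b{\left(F,p \right)} = 0 - 5 = -5$)
$\left(b{\left(-3 - -2,4 \right)} + Q{\left(13 \right)}\right) \left(-139\right) = \left(-5 + 13\right) \left(-139\right) = 8 \left(-139\right) = -1112$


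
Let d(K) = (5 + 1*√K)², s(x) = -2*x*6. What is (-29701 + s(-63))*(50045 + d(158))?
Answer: -1453849460 - 289450*√158 ≈ -1.4575e+9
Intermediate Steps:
s(x) = -12*x
d(K) = (5 + √K)²
(-29701 + s(-63))*(50045 + d(158)) = (-29701 - 12*(-63))*(50045 + (5 + √158)²) = (-29701 + 756)*(50045 + (5 + √158)²) = -28945*(50045 + (5 + √158)²) = -1448552525 - 28945*(5 + √158)²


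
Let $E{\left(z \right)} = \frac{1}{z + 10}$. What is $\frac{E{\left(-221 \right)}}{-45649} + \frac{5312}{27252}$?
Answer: $\frac{12791221805}{65622400407} \approx 0.19492$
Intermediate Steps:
$E{\left(z \right)} = \frac{1}{10 + z}$
$\frac{E{\left(-221 \right)}}{-45649} + \frac{5312}{27252} = \frac{1}{\left(10 - 221\right) \left(-45649\right)} + \frac{5312}{27252} = \frac{1}{-211} \left(- \frac{1}{45649}\right) + 5312 \cdot \frac{1}{27252} = \left(- \frac{1}{211}\right) \left(- \frac{1}{45649}\right) + \frac{1328}{6813} = \frac{1}{9631939} + \frac{1328}{6813} = \frac{12791221805}{65622400407}$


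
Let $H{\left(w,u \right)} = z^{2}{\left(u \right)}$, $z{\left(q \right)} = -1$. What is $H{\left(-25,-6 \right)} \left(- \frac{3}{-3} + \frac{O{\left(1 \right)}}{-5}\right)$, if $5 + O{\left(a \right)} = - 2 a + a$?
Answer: $\frac{11}{5} \approx 2.2$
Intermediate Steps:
$O{\left(a \right)} = -5 - a$ ($O{\left(a \right)} = -5 + \left(- 2 a + a\right) = -5 - a$)
$H{\left(w,u \right)} = 1$ ($H{\left(w,u \right)} = \left(-1\right)^{2} = 1$)
$H{\left(-25,-6 \right)} \left(- \frac{3}{-3} + \frac{O{\left(1 \right)}}{-5}\right) = 1 \left(- \frac{3}{-3} + \frac{-5 - 1}{-5}\right) = 1 \left(\left(-3\right) \left(- \frac{1}{3}\right) + \left(-5 - 1\right) \left(- \frac{1}{5}\right)\right) = 1 \left(1 - - \frac{6}{5}\right) = 1 \left(1 + \frac{6}{5}\right) = 1 \cdot \frac{11}{5} = \frac{11}{5}$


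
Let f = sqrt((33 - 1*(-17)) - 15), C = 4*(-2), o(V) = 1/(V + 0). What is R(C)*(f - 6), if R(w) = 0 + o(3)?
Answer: -2 + sqrt(35)/3 ≈ -0.027973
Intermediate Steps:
o(V) = 1/V
C = -8
R(w) = 1/3 (R(w) = 0 + 1/3 = 1/3)
f = sqrt(35) (f = sqrt((33 + 17) - 15) = sqrt(50 - 15) = sqrt(35) ≈ 5.9161)
R(C)*(f - 6) = (sqrt(35) - 6)/3 = (-6 + sqrt(35))/3 = -2 + sqrt(35)/3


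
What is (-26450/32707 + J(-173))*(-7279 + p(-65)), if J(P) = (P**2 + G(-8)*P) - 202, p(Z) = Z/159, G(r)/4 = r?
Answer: -1334883122616166/5200413 ≈ -2.5669e+8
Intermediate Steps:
G(r) = 4*r
p(Z) = Z/159 (p(Z) = Z*(1/159) = Z/159)
J(P) = -202 + P**2 - 32*P (J(P) = (P**2 + (4*(-8))*P) - 202 = (P**2 - 32*P) - 202 = -202 + P**2 - 32*P)
(-26450/32707 + J(-173))*(-7279 + p(-65)) = (-26450/32707 + (-202 + (-173)**2 - 32*(-173)))*(-7279 + (1/159)*(-65)) = (-26450*1/32707 + (-202 + 29929 + 5536))*(-7279 - 65/159) = (-26450/32707 + 35263)*(-1157426/159) = (1153320491/32707)*(-1157426/159) = -1334883122616166/5200413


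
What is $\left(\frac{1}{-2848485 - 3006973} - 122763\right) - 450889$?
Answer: $- \frac{3358995192617}{5855458} \approx -5.7365 \cdot 10^{5}$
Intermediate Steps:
$\left(\frac{1}{-2848485 - 3006973} - 122763\right) - 450889 = \left(\frac{1}{-5855458} - 122763\right) - 450889 = \left(- \frac{1}{5855458} - 122763\right) - 450889 = - \frac{718833590455}{5855458} - 450889 = - \frac{3358995192617}{5855458}$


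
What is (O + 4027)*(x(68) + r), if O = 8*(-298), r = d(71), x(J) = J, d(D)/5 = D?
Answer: 694989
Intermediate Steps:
d(D) = 5*D
r = 355 (r = 5*71 = 355)
O = -2384
(O + 4027)*(x(68) + r) = (-2384 + 4027)*(68 + 355) = 1643*423 = 694989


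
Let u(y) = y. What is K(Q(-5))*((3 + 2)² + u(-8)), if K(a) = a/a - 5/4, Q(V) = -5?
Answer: -17/4 ≈ -4.2500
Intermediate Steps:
K(a) = -¼ (K(a) = 1 - 5*¼ = 1 - 5/4 = -¼)
K(Q(-5))*((3 + 2)² + u(-8)) = -((3 + 2)² - 8)/4 = -(5² - 8)/4 = -(25 - 8)/4 = -¼*17 = -17/4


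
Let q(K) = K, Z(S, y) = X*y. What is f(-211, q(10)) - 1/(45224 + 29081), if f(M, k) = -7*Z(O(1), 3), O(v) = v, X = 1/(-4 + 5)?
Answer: -1560406/74305 ≈ -21.000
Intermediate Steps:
X = 1 (X = 1/1 = 1)
Z(S, y) = y (Z(S, y) = 1*y = y)
f(M, k) = -21 (f(M, k) = -7*3 = -21)
f(-211, q(10)) - 1/(45224 + 29081) = -21 - 1/(45224 + 29081) = -21 - 1/74305 = -1560406/74305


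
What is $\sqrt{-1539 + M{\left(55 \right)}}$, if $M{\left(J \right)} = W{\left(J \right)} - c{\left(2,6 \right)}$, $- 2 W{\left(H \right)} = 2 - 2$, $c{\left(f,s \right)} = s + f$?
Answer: $i \sqrt{1547} \approx 39.332 i$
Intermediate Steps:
$c{\left(f,s \right)} = f + s$
$W{\left(H \right)} = 0$ ($W{\left(H \right)} = - \frac{2 - 2}{2} = \left(- \frac{1}{2}\right) 0 = 0$)
$M{\left(J \right)} = -8$ ($M{\left(J \right)} = 0 - \left(2 + 6\right) = 0 - 8 = -8$)
$\sqrt{-1539 + M{\left(55 \right)}} = \sqrt{-1539 - 8} = \sqrt{-1547} = i \sqrt{1547}$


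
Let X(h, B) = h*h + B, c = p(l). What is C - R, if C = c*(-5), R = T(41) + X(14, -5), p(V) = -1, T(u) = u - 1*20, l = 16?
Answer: -207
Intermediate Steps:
T(u) = -20 + u (T(u) = u - 20 = -20 + u)
c = -1
X(h, B) = B + h² (X(h, B) = h² + B = B + h²)
R = 212 (R = (-20 + 41) + (-5 + 14²) = 21 + (-5 + 196) = 21 + 191 = 212)
C = 5 (C = -1*(-5) = 5)
C - R = 5 - 1*212 = 5 - 212 = -207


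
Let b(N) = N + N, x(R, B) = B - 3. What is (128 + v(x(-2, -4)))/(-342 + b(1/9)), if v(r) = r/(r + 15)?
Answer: -9153/24608 ≈ -0.37195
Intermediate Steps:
x(R, B) = -3 + B
b(N) = 2*N
v(r) = r/(15 + r)
(128 + v(x(-2, -4)))/(-342 + b(1/9)) = (128 + (-3 - 4)/(15 + (-3 - 4)))/(-342 + 2/9) = (128 - 7/(15 - 7))/(-342 + 2*(⅑)) = (128 - 7/8)/(-342 + 2/9) = (128 - 7*⅛)/(-3076/9) = (128 - 7/8)*(-9/3076) = (1017/8)*(-9/3076) = -9153/24608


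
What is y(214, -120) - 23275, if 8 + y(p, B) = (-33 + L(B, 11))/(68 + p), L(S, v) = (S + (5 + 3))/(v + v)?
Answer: -72224285/3102 ≈ -23283.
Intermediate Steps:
L(S, v) = (8 + S)/(2*v) (L(S, v) = (S + 8)/((2*v)) = (8 + S)*(1/(2*v)) = (8 + S)/(2*v))
y(p, B) = -8 + (-359/11 + B/22)/(68 + p) (y(p, B) = -8 + (-33 + (½)*(8 + B)/11)/(68 + p) = -8 + (-33 + (½)*(1/11)*(8 + B))/(68 + p) = -8 + (-33 + (4/11 + B/22))/(68 + p) = -8 + (-359/11 + B/22)/(68 + p))
y(214, -120) - 23275 = (-12686 - 120 - 176*214)/(22*(68 + 214)) - 23275 = (1/22)*(-12686 - 120 - 37664)/282 - 23275 = (1/22)*(1/282)*(-50470) - 23275 = -25235/3102 - 23275 = -72224285/3102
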